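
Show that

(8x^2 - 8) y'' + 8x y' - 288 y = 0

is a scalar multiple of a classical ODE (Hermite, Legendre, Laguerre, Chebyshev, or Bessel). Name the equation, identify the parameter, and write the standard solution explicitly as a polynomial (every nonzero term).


All three coefficients share the factor -8; dividing through by -8 gives  (1 - x^2) y'' - x y' + 36 y = 0.
This matches the Chebyshev equation (1 - x^2) y'' - x y' + n^2 y = 0 (note the -x y' term, not -2x y') with n^2 = 36, so n = 6; the polynomial solution is T_6(x).
With y = sum_k a_k x^k, matching x^k gives (k+2)(k+1) a_{k+2} = (k^2 - n^2) a_k = (k - 6)(k + 6) a_k. The right side vanishes at k = 6, so the series with the parity of 6 terminates at degree 6.
Standard normalization: leading coefficient of T_n is 2^(n-1), so a_6 = 2^5 = 32. Work downward with a_k = (k+1)(k+2) a_{k+2} / ((k - 6)(k + 6)):
  a_4 = (5)(6)(32) / ((4 - 6)(4 + 6)) = 960/(-20) = -48
  a_2 = (3)(4)(-48) / ((2 - 6)(2 + 6)) = -576/(-32) = 18
  a_0 = (1)(2)(18) / ((0 - 6)(0 + 6)) = 36/(-36) = -1
Hence T_6(x) = 32 x^6 - 48 x^4 + 18 x^2 - 1.

T_6(x); series = 32 x^6 - 48 x^4 + 18 x^2 - 1


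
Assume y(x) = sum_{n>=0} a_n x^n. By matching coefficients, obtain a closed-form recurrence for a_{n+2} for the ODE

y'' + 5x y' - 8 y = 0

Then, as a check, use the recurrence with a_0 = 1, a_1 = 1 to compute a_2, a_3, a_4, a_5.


Substitute y = sum_n a_n x^n.
y''(x) has coefficient (n+2)(n+1) a_{n+2} at x^n;
5 x y'(x) has coefficient 5 n a_n at x^n (shift);
-8 y(x) has coefficient -8 a_n at x^n.
Matching x^n: (n+2)(n+1) a_{n+2} + (5n - 8) a_n = 0.
Thus a_{n+2} = (-5n + 8) / ((n+1)(n+2)) * a_n.

Check with a_0 = 1, a_1 = 1 (apply the recurrence for n = 0, 1, 2, 3): a_0 = 1, a_1 = 1, a_2 = 4, a_3 = 1/2, a_4 = -2/3, a_5 = -7/40.

a_(n+2) = (-5n + 8) / ((n+1)(n+2)) * a_n; check: a_0 = 1, a_1 = 1, a_2 = 4, a_3 = 1/2, a_4 = -2/3, a_5 = -7/40


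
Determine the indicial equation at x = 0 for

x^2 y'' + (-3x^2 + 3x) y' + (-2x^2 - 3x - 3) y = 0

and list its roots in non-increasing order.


Divide by x^2 to reach normal form y'' + P_1(x) y' + P_2(x) y = 0 with P_1(x) = -3 + 3/x and P_2(x) = -2 - 3/x - 3/x^2.
x = 0 is a singular point because the y'-coefficient -3 + 3/x has a pole at x = 0 and the y-coefficient -2 - 3/x - 3/x^2 has a pole at x = 0.
It is a regular singular point because x P_1(x) = p(x) = 3 - 3x and x^2 P_2(x) = q(x) = -2x^2 - 3x - 3 are polynomials, hence analytic at x = 0.
p(0) = 3,  q(0) = -3.
Indicial equation: r(r-1) + p(0) r + q(0) = 0, i.e. r^2 + (p(0) - 1) r + q(0) = 0, i.e. r^2 + 2 r - 3 = 0.
Discriminant: (2)^2 - 4(-3) = 16, so r = (-2 ± 4)/2.
Solving: r_1 = 1, r_2 = -3.

indicial: r^2 + 2 r - 3 = 0; roots r_1 = 1, r_2 = -3


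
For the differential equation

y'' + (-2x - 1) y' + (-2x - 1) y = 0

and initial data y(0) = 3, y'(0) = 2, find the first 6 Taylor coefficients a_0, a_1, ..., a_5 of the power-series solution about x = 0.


Ansatz: y(x) = sum_{n>=0} a_n x^n, so y'(x) = sum_{n>=1} n a_n x^(n-1) and y''(x) = sum_{n>=2} n(n-1) a_n x^(n-2).
Substitute into P(x) y'' + Q(x) y' + R(x) y = 0 with P(x) = 1, Q(x) = -2x - 1, R(x) = -2x - 1, and match powers of x.
Initial conditions: a_0 = 3, a_1 = 2.
Setting the coefficient of each power of x to zero and solving order by order (substituting the coefficients already found):
  x^0: 2 a_2 - a_1 - a_0 = 0  ->  2 a_2 = a_1 + a_0 = 5  ->  a_2 = 5/2
  x^1: 6 a_3 - 2 a_2 - 3 a_1 - 2 a_0 = 0  ->  6 a_3 = 2 a_2 + 3 a_1 + 2 a_0 = 17  ->  a_3 = 17/6
  x^2: 12 a_4 - 3 a_3 - 5 a_2 - 2 a_1 = 0  ->  12 a_4 = 3 a_3 + 5 a_2 + 2 a_1 = 25  ->  a_4 = 25/12
  x^3: 20 a_5 - 4 a_4 - 7 a_3 - 2 a_2 = 0  ->  20 a_5 = 4 a_4 + 7 a_3 + 2 a_2 = 199/6  ->  a_5 = 199/120
Truncated series: y(x) = 3 + 2 x + (5/2) x^2 + (17/6) x^3 + (25/12) x^4 + (199/120) x^5 + O(x^6).

a_0 = 3; a_1 = 2; a_2 = 5/2; a_3 = 17/6; a_4 = 25/12; a_5 = 199/120


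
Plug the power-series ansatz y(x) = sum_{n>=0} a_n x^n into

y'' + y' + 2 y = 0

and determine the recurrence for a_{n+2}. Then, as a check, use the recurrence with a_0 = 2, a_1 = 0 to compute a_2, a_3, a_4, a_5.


Substitute y = sum_n a_n x^n.
y''(x) has coefficient (n+2)(n+1) a_{n+2} at x^n;
y'(x) has coefficient (n+1) a_{n+1} at x^n;
2 y(x) has coefficient 2 a_n at x^n.
Matching x^n: (n+2)(n+1) a_{n+2} + (n+1) a_{n+1} + 2 a_n = 0.
Thus a_{n+2} = [-(n+1) a_{n+1} - 2 a_n] / ((n+1)(n+2)).

Check with a_0 = 2, a_1 = 0 (apply the recurrence for n = 0, 1, 2, 3): a_0 = 2, a_1 = 0, a_2 = -2, a_3 = 2/3, a_4 = 1/6, a_5 = -1/10.

a_(n+2) = [-(n+1) a_(n+1) - 2 a_n] / ((n+1)(n+2)); check: a_0 = 2, a_1 = 0, a_2 = -2, a_3 = 2/3, a_4 = 1/6, a_5 = -1/10


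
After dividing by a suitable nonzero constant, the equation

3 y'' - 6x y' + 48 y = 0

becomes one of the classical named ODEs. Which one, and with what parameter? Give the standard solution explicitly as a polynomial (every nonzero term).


All three coefficients share the factor 3; dividing through by 3 gives  y'' - 2x y' + 16 y = 0.
This matches the Hermite equation y'' - 2x y' + 2n y = 0 with 2n = 16, so n = 8; the polynomial solution is H_8(x).
With y = sum_k a_k x^k, matching x^k gives (k+2)(k+1) a_{k+2} = 2(k - n) a_k = 2(k - 8) a_k. The right side vanishes at k = 8, so the series with the parity of 8 terminates at degree 8.
Standard normalization: leading coefficient of H_n is 2^n, so a_8 = 2^8 = 256. Work downward with a_k = (k+1)(k+2) a_{k+2} / (2(k - n)):
  a_6 = (7)(8)(256) / (2(6 - 8)) = 14336/(-4) = -3584
  a_4 = (5)(6)(-3584) / (2(4 - 8)) = -107520/(-8) = 13440
  a_2 = (3)(4)(13440) / (2(2 - 8)) = 161280/(-12) = -13440
  a_0 = (1)(2)(-13440) / (2(0 - 8)) = -26880/(-16) = 1680
Hence H_8(x) = 256 x^8 - 3584 x^6 + 13440 x^4 - 13440 x^2 + 1680.

H_8(x); series = 256 x^8 - 3584 x^6 + 13440 x^4 - 13440 x^2 + 1680


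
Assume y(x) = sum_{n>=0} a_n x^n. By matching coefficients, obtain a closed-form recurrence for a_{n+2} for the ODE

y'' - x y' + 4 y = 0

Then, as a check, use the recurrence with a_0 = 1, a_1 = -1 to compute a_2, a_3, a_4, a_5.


Substitute y = sum_n a_n x^n.
y''(x) has coefficient (n+2)(n+1) a_{n+2} at x^n;
-x y'(x) has coefficient -n a_n at x^n (shift);
4 y(x) has coefficient 4 a_n at x^n.
Matching x^n: (n+2)(n+1) a_{n+2} + (-n + 4) a_n = 0.
Thus a_{n+2} = (n - 4) / ((n+1)(n+2)) * a_n.

Check with a_0 = 1, a_1 = -1 (apply the recurrence for n = 0, 1, 2, 3): a_0 = 1, a_1 = -1, a_2 = -2, a_3 = 1/2, a_4 = 1/3, a_5 = -1/40.

a_(n+2) = (n - 4) / ((n+1)(n+2)) * a_n; check: a_0 = 1, a_1 = -1, a_2 = -2, a_3 = 1/2, a_4 = 1/3, a_5 = -1/40


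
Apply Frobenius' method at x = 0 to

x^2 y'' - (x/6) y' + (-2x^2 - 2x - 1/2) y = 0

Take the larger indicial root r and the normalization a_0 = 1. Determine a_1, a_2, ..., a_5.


Write in Frobenius form y'' + (p(x)/x) y' + (q(x)/x^2) y = 0:
  p(x) = -1/6,  q(x) = -2x^2 - 2x - 1/2.
Indicial equation: r(r-1) + (-1/6) r + (-1/2) = 0 -> roots r_1 = 3/2, r_2 = -1/3.
Take r = r_1 = 3/2. Let y(x) = x^r sum_{n>=0} a_n x^n with a_0 = 1.
Substitute y = x^r sum a_n x^n and match x^{r+n}. The recurrence is
  D(n) a_n - 2 a_{n-1} - 2 a_{n-2} = 0,  where D(n) = (r+n)(r+n-1) + (-1/6)(r+n) + (-1/2).
  a_n = [2 a_{n-1} + 2 a_{n-2}] / D(n).
Since the indicial polynomial factors as (r - r_1)(r - r_2), D(n) = (r_1 + n - r_1)(r_1 + n - r_2) = n(n + 11/6).
Evaluating step by step (a_0 = 1):
  n = 1: D(1) = 1(1 + 11/6) = 17/6; numerator = 2(1) = 2; a_1 = (2)/(17/6) = 12/17
  n = 2: D(2) = 2(2 + 11/6) = 23/3; numerator = 2(12/17) + 2(1) = 58/17; a_2 = (58/17)/(23/3) = 174/391
  n = 3: D(3) = 3(3 + 11/6) = 29/2; numerator = 2(174/391) + 2(12/17) = 900/391; a_3 = (900/391)/(29/2) = 1800/11339
  n = 4: D(4) = 4(4 + 11/6) = 70/3; numerator = 2(1800/11339) + 2(174/391) = 13692/11339; a_4 = (13692/11339)/(70/3) = 2934/56695
  n = 5: D(5) = 5(5 + 11/6) = 205/6; numerator = 2(2934/56695) + 2(1800/11339) = 1404/3335; a_5 = (1404/3335)/(205/6) = 8424/683675

r = 3/2; a_0 = 1; a_1 = 12/17; a_2 = 174/391; a_3 = 1800/11339; a_4 = 2934/56695; a_5 = 8424/683675


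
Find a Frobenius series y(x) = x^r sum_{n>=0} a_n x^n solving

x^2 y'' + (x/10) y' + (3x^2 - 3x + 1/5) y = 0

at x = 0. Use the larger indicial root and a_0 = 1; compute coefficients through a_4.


Write in Frobenius form y'' + (p(x)/x) y' + (q(x)/x^2) y = 0:
  p(x) = 1/10,  q(x) = 3x^2 - 3x + 1/5.
Indicial equation: r(r-1) + (1/10) r + (1/5) = 0 -> roots r_1 = 1/2, r_2 = 2/5.
Take r = r_1 = 1/2. Let y(x) = x^r sum_{n>=0} a_n x^n with a_0 = 1.
Substitute y = x^r sum a_n x^n and match x^{r+n}. The recurrence is
  D(n) a_n - 3 a_{n-1} + 3 a_{n-2} = 0,  where D(n) = (r+n)(r+n-1) + (1/10)(r+n) + (1/5).
  a_n = [3 a_{n-1} - 3 a_{n-2}] / D(n).
Since the indicial polynomial factors as (r - r_1)(r - r_2), D(n) = (r_1 + n - r_1)(r_1 + n - r_2) = n(n + 1/10).
Evaluating step by step (a_0 = 1):
  n = 1: D(1) = 1(1 + 1/10) = 11/10; numerator = 3(1) = 3; a_1 = (3)/(11/10) = 30/11
  n = 2: D(2) = 2(2 + 1/10) = 21/5; numerator = 3(30/11) - 3(1) = 57/11; a_2 = (57/11)/(21/5) = 95/77
  n = 3: D(3) = 3(3 + 1/10) = 93/10; numerator = 3(95/77) - 3(30/11) = -345/77; a_3 = (-345/77)/(93/10) = -1150/2387
  n = 4: D(4) = 4(4 + 1/10) = 82/5; numerator = 3(-1150/2387) - 3(95/77) = -1755/341; a_4 = (-1755/341)/(82/5) = -8775/27962

r = 1/2; a_0 = 1; a_1 = 30/11; a_2 = 95/77; a_3 = -1150/2387; a_4 = -8775/27962


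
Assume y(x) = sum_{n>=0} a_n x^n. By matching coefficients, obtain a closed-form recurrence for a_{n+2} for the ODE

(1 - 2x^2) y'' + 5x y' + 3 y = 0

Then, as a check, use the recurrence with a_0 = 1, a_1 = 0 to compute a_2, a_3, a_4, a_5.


Substitute y = sum_n a_n x^n.
(1 - 2 x^2) y'' contributes (n+2)(n+1) a_{n+2} - 2 n(n-1) a_n at x^n.
5 x y'(x) contributes 5 n a_n at x^n.
3 y(x) contributes 3 a_n at x^n.
Matching x^n: (n+2)(n+1) a_{n+2} + (-2 n(n-1) + 5 n + 3) a_n = 0.
Thus a_{n+2} = (2 n(n-1) - 5 n - 3) / ((n+1)(n+2)) * a_n.

Check with a_0 = 1, a_1 = 0 (apply the recurrence for n = 0, 1, 2, 3): a_0 = 1, a_1 = 0, a_2 = -3/2, a_3 = 0, a_4 = 9/8, a_5 = 0.

a_(n+2) = (2 n(n-1) - 5 n - 3) / ((n+1)(n+2)) * a_n; check: a_0 = 1, a_1 = 0, a_2 = -3/2, a_3 = 0, a_4 = 9/8, a_5 = 0


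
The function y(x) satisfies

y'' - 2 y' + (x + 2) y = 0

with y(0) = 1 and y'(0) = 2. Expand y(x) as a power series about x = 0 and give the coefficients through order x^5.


Ansatz: y(x) = sum_{n>=0} a_n x^n, so y'(x) = sum_{n>=1} n a_n x^(n-1) and y''(x) = sum_{n>=2} n(n-1) a_n x^(n-2).
Substitute into P(x) y'' + Q(x) y' + R(x) y = 0 with P(x) = 1, Q(x) = -2, R(x) = x + 2, and match powers of x.
Initial conditions: a_0 = 1, a_1 = 2.
Setting the coefficient of each power of x to zero and solving order by order (substituting the coefficients already found):
  x^0: 2 a_2 - 2 a_1 + 2 a_0 = 0  ->  2 a_2 = 2 a_1 - 2 a_0 = 2  ->  a_2 = 1
  x^1: 6 a_3 - 4 a_2 + 2 a_1 + a_0 = 0  ->  6 a_3 = 4 a_2 - 2 a_1 - a_0 = -1  ->  a_3 = -1/6
  x^2: 12 a_4 - 6 a_3 + 2 a_2 + a_1 = 0  ->  12 a_4 = 6 a_3 - 2 a_2 - a_1 = -5  ->  a_4 = -5/12
  x^3: 20 a_5 - 8 a_4 + 2 a_3 + a_2 = 0  ->  20 a_5 = 8 a_4 - 2 a_3 - a_2 = -4  ->  a_5 = -1/5
Truncated series: y(x) = 1 + 2 x + x^2 - (1/6) x^3 - (5/12) x^4 - (1/5) x^5 + O(x^6).

a_0 = 1; a_1 = 2; a_2 = 1; a_3 = -1/6; a_4 = -5/12; a_5 = -1/5


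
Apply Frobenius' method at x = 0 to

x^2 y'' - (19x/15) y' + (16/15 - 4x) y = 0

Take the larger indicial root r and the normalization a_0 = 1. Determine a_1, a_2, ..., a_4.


Write in Frobenius form y'' + (p(x)/x) y' + (q(x)/x^2) y = 0:
  p(x) = -19/15,  q(x) = 16/15 - 4x.
Indicial equation: r(r-1) + (-19/15) r + (16/15) = 0 -> roots r_1 = 8/5, r_2 = 2/3.
Take r = r_1 = 8/5. Let y(x) = x^r sum_{n>=0} a_n x^n with a_0 = 1.
Substitute y = x^r sum a_n x^n and match x^{r+n}. The recurrence is
  D(n) a_n - 4 a_{n-1} = 0,  where D(n) = (r+n)(r+n-1) + (-19/15)(r+n) + (16/15).
  a_n = 4 / D(n) * a_{n-1}.
Since the indicial polynomial factors as (r - r_1)(r - r_2), D(n) = (r_1 + n - r_1)(r_1 + n - r_2) = n(n + 14/15).
Evaluating step by step (a_0 = 1):
  n = 1: D(1) = 1(1 + 14/15) = 29/15; numerator = 4(1) = 4; a_1 = (4)/(29/15) = 60/29
  n = 2: D(2) = 2(2 + 14/15) = 88/15; numerator = 4(60/29) = 240/29; a_2 = (240/29)/(88/15) = 450/319
  n = 3: D(3) = 3(3 + 14/15) = 59/5; numerator = 4(450/319) = 1800/319; a_3 = (1800/319)/(59/5) = 9000/18821
  n = 4: D(4) = 4(4 + 14/15) = 296/15; numerator = 4(9000/18821) = 36000/18821; a_4 = (36000/18821)/(296/15) = 67500/696377

r = 8/5; a_0 = 1; a_1 = 60/29; a_2 = 450/319; a_3 = 9000/18821; a_4 = 67500/696377


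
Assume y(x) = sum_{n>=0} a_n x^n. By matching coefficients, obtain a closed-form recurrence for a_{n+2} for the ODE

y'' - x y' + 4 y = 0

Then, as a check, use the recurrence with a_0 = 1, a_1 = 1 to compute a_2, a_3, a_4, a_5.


Substitute y = sum_n a_n x^n.
y''(x) has coefficient (n+2)(n+1) a_{n+2} at x^n;
-x y'(x) has coefficient -n a_n at x^n (shift);
4 y(x) has coefficient 4 a_n at x^n.
Matching x^n: (n+2)(n+1) a_{n+2} + (-n + 4) a_n = 0.
Thus a_{n+2} = (n - 4) / ((n+1)(n+2)) * a_n.

Check with a_0 = 1, a_1 = 1 (apply the recurrence for n = 0, 1, 2, 3): a_0 = 1, a_1 = 1, a_2 = -2, a_3 = -1/2, a_4 = 1/3, a_5 = 1/40.

a_(n+2) = (n - 4) / ((n+1)(n+2)) * a_n; check: a_0 = 1, a_1 = 1, a_2 = -2, a_3 = -1/2, a_4 = 1/3, a_5 = 1/40


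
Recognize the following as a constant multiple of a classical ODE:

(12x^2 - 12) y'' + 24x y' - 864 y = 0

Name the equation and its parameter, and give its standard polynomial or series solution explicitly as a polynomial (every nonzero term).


All three coefficients share the factor -12; dividing through by -12 gives  (1 - x^2) y'' - 2x y' + 72 y = 0.
This matches the Legendre equation (1 - x^2) y'' - 2x y' + n(n+1) y = 0 (note the -2x y' term) with n(n+1) = 72, so n = 8; the polynomial solution is P_8(x).
With y = sum_k a_k x^k, matching x^k gives (k+2)(k+1) a_{k+2} = [k(k+1) - n(n+1)] a_k = (k - 8)(k + 9) a_k. The right side vanishes at k = 8, so the series with the parity of 8 terminates at degree 8.
Standard normalization (P_n(1) = 1): leading coefficient (2n)!/(2^n (n!)^2) = 20922789888000/(256*1625702400) = 6435/128, so a_8 = 6435/128. Work downward with a_k = (k+1)(k+2) a_{k+2} / ((k - 8)(k + 9)):
  a_6 = (7)(8)(6435/128) / ((6 - 8)(6 + 9)) = (45045/16)/(-30) = -3003/32
  a_4 = (5)(6)(-3003/32) / ((4 - 8)(4 + 9)) = (-45045/16)/(-52) = 3465/64
  a_2 = (3)(4)(3465/64) / ((2 - 8)(2 + 9)) = (10395/16)/(-66) = -315/32
  a_0 = (1)(2)(-315/32) / ((0 - 8)(0 + 9)) = (-315/16)/(-72) = 35/128
Hence P_8(x) = 6435 x^8/128 - 3003 x^6/32 + 3465 x^4/64 - 315 x^2/32 + 35/128.

P_8(x); series = 6435 x^8/128 - 3003 x^6/32 + 3465 x^4/64 - 315 x^2/32 + 35/128


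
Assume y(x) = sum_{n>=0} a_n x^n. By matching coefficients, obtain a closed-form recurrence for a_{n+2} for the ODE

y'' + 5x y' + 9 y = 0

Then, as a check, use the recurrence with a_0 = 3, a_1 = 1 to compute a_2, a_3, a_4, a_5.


Substitute y = sum_n a_n x^n.
y''(x) has coefficient (n+2)(n+1) a_{n+2} at x^n;
5 x y'(x) has coefficient 5 n a_n at x^n (shift);
9 y(x) has coefficient 9 a_n at x^n.
Matching x^n: (n+2)(n+1) a_{n+2} + (5n + 9) a_n = 0.
Thus a_{n+2} = (-5n - 9) / ((n+1)(n+2)) * a_n.

Check with a_0 = 3, a_1 = 1 (apply the recurrence for n = 0, 1, 2, 3): a_0 = 3, a_1 = 1, a_2 = -27/2, a_3 = -7/3, a_4 = 171/8, a_5 = 14/5.

a_(n+2) = (-5n - 9) / ((n+1)(n+2)) * a_n; check: a_0 = 3, a_1 = 1, a_2 = -27/2, a_3 = -7/3, a_4 = 171/8, a_5 = 14/5


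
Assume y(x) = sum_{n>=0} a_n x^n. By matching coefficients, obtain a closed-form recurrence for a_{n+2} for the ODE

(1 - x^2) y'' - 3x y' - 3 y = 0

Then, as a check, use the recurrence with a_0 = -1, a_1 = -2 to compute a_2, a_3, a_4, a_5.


Substitute y = sum_n a_n x^n.
(1 - 1 x^2) y'' contributes (n+2)(n+1) a_{n+2} - n(n-1) a_n at x^n.
-3 x y'(x) contributes -3 n a_n at x^n.
-3 y(x) contributes -3 a_n at x^n.
Matching x^n: (n+2)(n+1) a_{n+2} + (-n(n-1) - 3 n - 3) a_n = 0.
Thus a_{n+2} = (n(n-1) + 3 n + 3) / ((n+1)(n+2)) * a_n.

Check with a_0 = -1, a_1 = -2 (apply the recurrence for n = 0, 1, 2, 3): a_0 = -1, a_1 = -2, a_2 = -3/2, a_3 = -2, a_4 = -11/8, a_5 = -9/5.

a_(n+2) = (n(n-1) + 3 n + 3) / ((n+1)(n+2)) * a_n; check: a_0 = -1, a_1 = -2, a_2 = -3/2, a_3 = -2, a_4 = -11/8, a_5 = -9/5


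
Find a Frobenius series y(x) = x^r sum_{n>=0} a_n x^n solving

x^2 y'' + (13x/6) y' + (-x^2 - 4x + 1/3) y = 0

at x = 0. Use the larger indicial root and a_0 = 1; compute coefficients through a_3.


Write in Frobenius form y'' + (p(x)/x) y' + (q(x)/x^2) y = 0:
  p(x) = 13/6,  q(x) = -x^2 - 4x + 1/3.
Indicial equation: r(r-1) + (13/6) r + (1/3) = 0 -> roots r_1 = -1/2, r_2 = -2/3.
Take r = r_1 = -1/2. Let y(x) = x^r sum_{n>=0} a_n x^n with a_0 = 1.
Substitute y = x^r sum a_n x^n and match x^{r+n}. The recurrence is
  D(n) a_n - 4 a_{n-1} - 1 a_{n-2} = 0,  where D(n) = (r+n)(r+n-1) + (13/6)(r+n) + (1/3).
  a_n = [4 a_{n-1} + 1 a_{n-2}] / D(n).
Since the indicial polynomial factors as (r - r_1)(r - r_2), D(n) = (r_1 + n - r_1)(r_1 + n - r_2) = n(n + 1/6).
Evaluating step by step (a_0 = 1):
  n = 1: D(1) = 1(1 + 1/6) = 7/6; numerator = 4(1) = 4; a_1 = (4)/(7/6) = 24/7
  n = 2: D(2) = 2(2 + 1/6) = 13/3; numerator = 4(24/7) + 1(1) = 103/7; a_2 = (103/7)/(13/3) = 309/91
  n = 3: D(3) = 3(3 + 1/6) = 19/2; numerator = 4(309/91) + 1(24/7) = 1548/91; a_3 = (1548/91)/(19/2) = 3096/1729

r = -1/2; a_0 = 1; a_1 = 24/7; a_2 = 309/91; a_3 = 3096/1729


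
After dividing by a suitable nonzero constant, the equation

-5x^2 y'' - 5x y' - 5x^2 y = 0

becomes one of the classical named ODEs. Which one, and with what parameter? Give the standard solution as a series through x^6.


All three coefficients share the factor -5; dividing through by -5 gives  x^2 y'' + x y' + x^2 y = 0.
This matches the Bessel equation x^2 y'' + x y' + (x^2 - nu^2) y = 0 with nu^2 = 0, so nu = 0; the solution bounded at x = 0 is J_0(x).
Frobenius at x = 0: indicial roots ±nu; for r = nu the recurrence k(k + 2nu) c_k = -c_{k-2} gives the standard series J_nu(x) = sum_{k>=0} (-1)^k / (k! (k+nu)!) (x/2)^(2k+nu). Evaluate the first 4 terms:
  k = 0: (-1)^0 / (0! * 0! * 2^0) x^0 = 1/(1*1*1) x^0 = (1) x^0
  k = 1: (-1)^1 / (1! * 1! * 2^2) x^2 = -1/(1*1*4) x^2 = (-1/4) x^2
  k = 2: (-1)^2 / (2! * 2! * 2^4) x^4 = 1/(2*2*16) x^4 = (1/64) x^4
  k = 3: (-1)^3 / (3! * 3! * 2^6) x^6 = -1/(6*6*64) x^6 = (-1/2304) x^6
Hence J_0(x) = -x^6/2304 + x^4/64 - x^2/4 + 1 + ....

J_0(x); series = -x^6/2304 + x^4/64 - x^2/4 + 1


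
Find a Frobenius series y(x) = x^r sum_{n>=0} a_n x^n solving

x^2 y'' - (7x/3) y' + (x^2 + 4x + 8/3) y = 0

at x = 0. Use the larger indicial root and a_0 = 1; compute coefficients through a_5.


Write in Frobenius form y'' + (p(x)/x) y' + (q(x)/x^2) y = 0:
  p(x) = -7/3,  q(x) = x^2 + 4x + 8/3.
Indicial equation: r(r-1) + (-7/3) r + (8/3) = 0 -> roots r_1 = 2, r_2 = 4/3.
Take r = r_1 = 2. Let y(x) = x^r sum_{n>=0} a_n x^n with a_0 = 1.
Substitute y = x^r sum a_n x^n and match x^{r+n}. The recurrence is
  D(n) a_n + 4 a_{n-1} + 1 a_{n-2} = 0,  where D(n) = (r+n)(r+n-1) + (-7/3)(r+n) + (8/3).
  a_n = [-4 a_{n-1} - 1 a_{n-2}] / D(n).
Since the indicial polynomial factors as (r - r_1)(r - r_2), D(n) = (r_1 + n - r_1)(r_1 + n - r_2) = n(n + 2/3).
Evaluating step by step (a_0 = 1):
  n = 1: D(1) = 1(1 + 2/3) = 5/3; numerator = -4(1) = -4; a_1 = (-4)/(5/3) = -12/5
  n = 2: D(2) = 2(2 + 2/3) = 16/3; numerator = -4(-12/5) - 1(1) = 43/5; a_2 = (43/5)/(16/3) = 129/80
  n = 3: D(3) = 3(3 + 2/3) = 11; numerator = -4(129/80) - 1(-12/5) = -81/20; a_3 = (-81/20)/(11) = -81/220
  n = 4: D(4) = 4(4 + 2/3) = 56/3; numerator = -4(-81/220) - 1(129/80) = -123/880; a_4 = (-123/880)/(56/3) = -369/49280
  n = 5: D(5) = 5(5 + 2/3) = 85/3; numerator = -4(-369/49280) - 1(-81/220) = 981/2464; a_5 = (981/2464)/(85/3) = 2943/209440

r = 2; a_0 = 1; a_1 = -12/5; a_2 = 129/80; a_3 = -81/220; a_4 = -369/49280; a_5 = 2943/209440


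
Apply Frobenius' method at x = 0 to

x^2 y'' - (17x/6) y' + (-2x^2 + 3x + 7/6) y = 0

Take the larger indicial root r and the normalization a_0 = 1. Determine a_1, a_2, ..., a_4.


Write in Frobenius form y'' + (p(x)/x) y' + (q(x)/x^2) y = 0:
  p(x) = -17/6,  q(x) = -2x^2 + 3x + 7/6.
Indicial equation: r(r-1) + (-17/6) r + (7/6) = 0 -> roots r_1 = 7/2, r_2 = 1/3.
Take r = r_1 = 7/2. Let y(x) = x^r sum_{n>=0} a_n x^n with a_0 = 1.
Substitute y = x^r sum a_n x^n and match x^{r+n}. The recurrence is
  D(n) a_n + 3 a_{n-1} - 2 a_{n-2} = 0,  where D(n) = (r+n)(r+n-1) + (-17/6)(r+n) + (7/6).
  a_n = [-3 a_{n-1} + 2 a_{n-2}] / D(n).
Since the indicial polynomial factors as (r - r_1)(r - r_2), D(n) = (r_1 + n - r_1)(r_1 + n - r_2) = n(n + 19/6).
Evaluating step by step (a_0 = 1):
  n = 1: D(1) = 1(1 + 19/6) = 25/6; numerator = -3(1) = -3; a_1 = (-3)/(25/6) = -18/25
  n = 2: D(2) = 2(2 + 19/6) = 31/3; numerator = -3(-18/25) + 2(1) = 104/25; a_2 = (104/25)/(31/3) = 312/775
  n = 3: D(3) = 3(3 + 19/6) = 37/2; numerator = -3(312/775) + 2(-18/25) = -2052/775; a_3 = (-2052/775)/(37/2) = -4104/28675
  n = 4: D(4) = 4(4 + 19/6) = 86/3; numerator = -3(-4104/28675) + 2(312/775) = 1416/1147; a_4 = (1416/1147)/(86/3) = 2124/49321

r = 7/2; a_0 = 1; a_1 = -18/25; a_2 = 312/775; a_3 = -4104/28675; a_4 = 2124/49321


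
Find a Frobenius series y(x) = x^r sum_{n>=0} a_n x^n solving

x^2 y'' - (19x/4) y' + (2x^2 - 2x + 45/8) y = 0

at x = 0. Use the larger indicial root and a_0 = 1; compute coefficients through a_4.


Write in Frobenius form y'' + (p(x)/x) y' + (q(x)/x^2) y = 0:
  p(x) = -19/4,  q(x) = 2x^2 - 2x + 45/8.
Indicial equation: r(r-1) + (-19/4) r + (45/8) = 0 -> roots r_1 = 9/2, r_2 = 5/4.
Take r = r_1 = 9/2. Let y(x) = x^r sum_{n>=0} a_n x^n with a_0 = 1.
Substitute y = x^r sum a_n x^n and match x^{r+n}. The recurrence is
  D(n) a_n - 2 a_{n-1} + 2 a_{n-2} = 0,  where D(n) = (r+n)(r+n-1) + (-19/4)(r+n) + (45/8).
  a_n = [2 a_{n-1} - 2 a_{n-2}] / D(n).
Since the indicial polynomial factors as (r - r_1)(r - r_2), D(n) = (r_1 + n - r_1)(r_1 + n - r_2) = n(n + 13/4).
Evaluating step by step (a_0 = 1):
  n = 1: D(1) = 1(1 + 13/4) = 17/4; numerator = 2(1) = 2; a_1 = (2)/(17/4) = 8/17
  n = 2: D(2) = 2(2 + 13/4) = 21/2; numerator = 2(8/17) - 2(1) = -18/17; a_2 = (-18/17)/(21/2) = -12/119
  n = 3: D(3) = 3(3 + 13/4) = 75/4; numerator = 2(-12/119) - 2(8/17) = -8/7; a_3 = (-8/7)/(75/4) = -32/525
  n = 4: D(4) = 4(4 + 13/4) = 29; numerator = 2(-32/525) - 2(-12/119) = 712/8925; a_4 = (712/8925)/(29) = 712/258825

r = 9/2; a_0 = 1; a_1 = 8/17; a_2 = -12/119; a_3 = -32/525; a_4 = 712/258825


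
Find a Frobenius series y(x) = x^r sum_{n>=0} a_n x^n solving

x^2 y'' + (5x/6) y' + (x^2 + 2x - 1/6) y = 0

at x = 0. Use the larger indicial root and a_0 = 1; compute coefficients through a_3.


Write in Frobenius form y'' + (p(x)/x) y' + (q(x)/x^2) y = 0:
  p(x) = 5/6,  q(x) = x^2 + 2x - 1/6.
Indicial equation: r(r-1) + (5/6) r + (-1/6) = 0 -> roots r_1 = 1/2, r_2 = -1/3.
Take r = r_1 = 1/2. Let y(x) = x^r sum_{n>=0} a_n x^n with a_0 = 1.
Substitute y = x^r sum a_n x^n and match x^{r+n}. The recurrence is
  D(n) a_n + 2 a_{n-1} + 1 a_{n-2} = 0,  where D(n) = (r+n)(r+n-1) + (5/6)(r+n) + (-1/6).
  a_n = [-2 a_{n-1} - 1 a_{n-2}] / D(n).
Since the indicial polynomial factors as (r - r_1)(r - r_2), D(n) = (r_1 + n - r_1)(r_1 + n - r_2) = n(n + 5/6).
Evaluating step by step (a_0 = 1):
  n = 1: D(1) = 1(1 + 5/6) = 11/6; numerator = -2(1) = -2; a_1 = (-2)/(11/6) = -12/11
  n = 2: D(2) = 2(2 + 5/6) = 17/3; numerator = -2(-12/11) - 1(1) = 13/11; a_2 = (13/11)/(17/3) = 39/187
  n = 3: D(3) = 3(3 + 5/6) = 23/2; numerator = -2(39/187) - 1(-12/11) = 126/187; a_3 = (126/187)/(23/2) = 252/4301

r = 1/2; a_0 = 1; a_1 = -12/11; a_2 = 39/187; a_3 = 252/4301


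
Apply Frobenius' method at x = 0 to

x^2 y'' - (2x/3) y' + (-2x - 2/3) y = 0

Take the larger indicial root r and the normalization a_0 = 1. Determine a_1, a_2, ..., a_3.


Write in Frobenius form y'' + (p(x)/x) y' + (q(x)/x^2) y = 0:
  p(x) = -2/3,  q(x) = -2x - 2/3.
Indicial equation: r(r-1) + (-2/3) r + (-2/3) = 0 -> roots r_1 = 2, r_2 = -1/3.
Take r = r_1 = 2. Let y(x) = x^r sum_{n>=0} a_n x^n with a_0 = 1.
Substitute y = x^r sum a_n x^n and match x^{r+n}. The recurrence is
  D(n) a_n - 2 a_{n-1} = 0,  where D(n) = (r+n)(r+n-1) + (-2/3)(r+n) + (-2/3).
  a_n = 2 / D(n) * a_{n-1}.
Since the indicial polynomial factors as (r - r_1)(r - r_2), D(n) = (r_1 + n - r_1)(r_1 + n - r_2) = n(n + 7/3).
Evaluating step by step (a_0 = 1):
  n = 1: D(1) = 1(1 + 7/3) = 10/3; numerator = 2(1) = 2; a_1 = (2)/(10/3) = 3/5
  n = 2: D(2) = 2(2 + 7/3) = 26/3; numerator = 2(3/5) = 6/5; a_2 = (6/5)/(26/3) = 9/65
  n = 3: D(3) = 3(3 + 7/3) = 16; numerator = 2(9/65) = 18/65; a_3 = (18/65)/(16) = 9/520

r = 2; a_0 = 1; a_1 = 3/5; a_2 = 9/65; a_3 = 9/520


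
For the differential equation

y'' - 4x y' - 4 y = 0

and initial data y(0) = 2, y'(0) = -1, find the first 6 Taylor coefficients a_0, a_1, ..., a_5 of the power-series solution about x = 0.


Ansatz: y(x) = sum_{n>=0} a_n x^n, so y'(x) = sum_{n>=1} n a_n x^(n-1) and y''(x) = sum_{n>=2} n(n-1) a_n x^(n-2).
Substitute into P(x) y'' + Q(x) y' + R(x) y = 0 with P(x) = 1, Q(x) = -4x, R(x) = -4, and match powers of x.
Initial conditions: a_0 = 2, a_1 = -1.
Setting the coefficient of each power of x to zero and solving order by order (substituting the coefficients already found):
  x^0: 2 a_2 - 4 a_0 = 0  ->  2 a_2 = 4 a_0 = 8  ->  a_2 = 4
  x^1: 6 a_3 - 8 a_1 = 0  ->  6 a_3 = 8 a_1 = -8  ->  a_3 = -4/3
  x^2: 12 a_4 - 12 a_2 = 0  ->  12 a_4 = 12 a_2 = 48  ->  a_4 = 4
  x^3: 20 a_5 - 16 a_3 = 0  ->  20 a_5 = 16 a_3 = -64/3  ->  a_5 = -16/15
Truncated series: y(x) = 2 - x + 4 x^2 - (4/3) x^3 + 4 x^4 - (16/15) x^5 + O(x^6).

a_0 = 2; a_1 = -1; a_2 = 4; a_3 = -4/3; a_4 = 4; a_5 = -16/15


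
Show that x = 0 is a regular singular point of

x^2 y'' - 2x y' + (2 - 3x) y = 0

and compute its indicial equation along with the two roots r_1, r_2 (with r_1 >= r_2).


Divide by x^2 to reach normal form y'' + P_1(x) y' + P_2(x) y = 0 with P_1(x) = -2/x and P_2(x) = -3/x + 2/x^2.
x = 0 is a singular point because the y'-coefficient -2/x has a pole at x = 0 and the y-coefficient -3/x + 2/x^2 has a pole at x = 0.
It is a regular singular point because x P_1(x) = p(x) = -2 and x^2 P_2(x) = q(x) = 2 - 3x are polynomials, hence analytic at x = 0.
p(0) = -2,  q(0) = 2.
Indicial equation: r(r-1) + p(0) r + q(0) = 0, i.e. r^2 + (p(0) - 1) r + q(0) = 0, i.e. r^2 - 3 r + 2 = 0.
Discriminant: (-3)^2 - 4(2) = 1, so r = (3 ± 1)/2.
Solving: r_1 = 2, r_2 = 1.

indicial: r^2 - 3 r + 2 = 0; roots r_1 = 2, r_2 = 1


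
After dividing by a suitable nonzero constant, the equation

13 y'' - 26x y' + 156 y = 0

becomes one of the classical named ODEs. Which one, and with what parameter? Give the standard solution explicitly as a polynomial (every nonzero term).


All three coefficients share the factor 13; dividing through by 13 gives  y'' - 2x y' + 12 y = 0.
This matches the Hermite equation y'' - 2x y' + 2n y = 0 with 2n = 12, so n = 6; the polynomial solution is H_6(x).
With y = sum_k a_k x^k, matching x^k gives (k+2)(k+1) a_{k+2} = 2(k - n) a_k = 2(k - 6) a_k. The right side vanishes at k = 6, so the series with the parity of 6 terminates at degree 6.
Standard normalization: leading coefficient of H_n is 2^n, so a_6 = 2^6 = 64. Work downward with a_k = (k+1)(k+2) a_{k+2} / (2(k - n)):
  a_4 = (5)(6)(64) / (2(4 - 6)) = 1920/(-4) = -480
  a_2 = (3)(4)(-480) / (2(2 - 6)) = -5760/(-8) = 720
  a_0 = (1)(2)(720) / (2(0 - 6)) = 1440/(-12) = -120
Hence H_6(x) = 64 x^6 - 480 x^4 + 720 x^2 - 120.

H_6(x); series = 64 x^6 - 480 x^4 + 720 x^2 - 120


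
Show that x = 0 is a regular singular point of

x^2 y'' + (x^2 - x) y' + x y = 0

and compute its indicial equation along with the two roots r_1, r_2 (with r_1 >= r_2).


Divide by x^2 to reach normal form y'' + P_1(x) y' + P_2(x) y = 0 with P_1(x) = 1 - 1/x and P_2(x) = 1/x.
x = 0 is a singular point because the y'-coefficient 1 - 1/x has a pole at x = 0 and the y-coefficient 1/x has a pole at x = 0.
It is a regular singular point because x P_1(x) = p(x) = x - 1 and x^2 P_2(x) = q(x) = x are polynomials, hence analytic at x = 0.
p(0) = -1,  q(0) = 0.
Indicial equation: r(r-1) + p(0) r + q(0) = 0, i.e. r^2 + (p(0) - 1) r + q(0) = 0, i.e. r^2 - 2 r = 0.
Discriminant: (-2)^2 - 4(0) = 4, so r = (2 ± 2)/2.
Solving: r_1 = 2, r_2 = 0.

indicial: r^2 - 2 r = 0; roots r_1 = 2, r_2 = 0


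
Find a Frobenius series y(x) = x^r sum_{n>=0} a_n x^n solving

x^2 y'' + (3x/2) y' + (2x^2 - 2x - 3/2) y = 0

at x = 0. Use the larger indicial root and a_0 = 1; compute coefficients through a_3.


Write in Frobenius form y'' + (p(x)/x) y' + (q(x)/x^2) y = 0:
  p(x) = 3/2,  q(x) = 2x^2 - 2x - 3/2.
Indicial equation: r(r-1) + (3/2) r + (-3/2) = 0 -> roots r_1 = 1, r_2 = -3/2.
Take r = r_1 = 1. Let y(x) = x^r sum_{n>=0} a_n x^n with a_0 = 1.
Substitute y = x^r sum a_n x^n and match x^{r+n}. The recurrence is
  D(n) a_n - 2 a_{n-1} + 2 a_{n-2} = 0,  where D(n) = (r+n)(r+n-1) + (3/2)(r+n) + (-3/2).
  a_n = [2 a_{n-1} - 2 a_{n-2}] / D(n).
Since the indicial polynomial factors as (r - r_1)(r - r_2), D(n) = (r_1 + n - r_1)(r_1 + n - r_2) = n(n + 5/2).
Evaluating step by step (a_0 = 1):
  n = 1: D(1) = 1(1 + 5/2) = 7/2; numerator = 2(1) = 2; a_1 = (2)/(7/2) = 4/7
  n = 2: D(2) = 2(2 + 5/2) = 9; numerator = 2(4/7) - 2(1) = -6/7; a_2 = (-6/7)/(9) = -2/21
  n = 3: D(3) = 3(3 + 5/2) = 33/2; numerator = 2(-2/21) - 2(4/7) = -4/3; a_3 = (-4/3)/(33/2) = -8/99

r = 1; a_0 = 1; a_1 = 4/7; a_2 = -2/21; a_3 = -8/99


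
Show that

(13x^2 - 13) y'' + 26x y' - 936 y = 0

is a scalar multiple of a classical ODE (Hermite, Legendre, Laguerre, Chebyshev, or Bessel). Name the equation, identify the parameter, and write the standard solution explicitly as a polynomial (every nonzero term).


All three coefficients share the factor -13; dividing through by -13 gives  (1 - x^2) y'' - 2x y' + 72 y = 0.
This matches the Legendre equation (1 - x^2) y'' - 2x y' + n(n+1) y = 0 (note the -2x y' term) with n(n+1) = 72, so n = 8; the polynomial solution is P_8(x).
With y = sum_k a_k x^k, matching x^k gives (k+2)(k+1) a_{k+2} = [k(k+1) - n(n+1)] a_k = (k - 8)(k + 9) a_k. The right side vanishes at k = 8, so the series with the parity of 8 terminates at degree 8.
Standard normalization (P_n(1) = 1): leading coefficient (2n)!/(2^n (n!)^2) = 20922789888000/(256*1625702400) = 6435/128, so a_8 = 6435/128. Work downward with a_k = (k+1)(k+2) a_{k+2} / ((k - 8)(k + 9)):
  a_6 = (7)(8)(6435/128) / ((6 - 8)(6 + 9)) = (45045/16)/(-30) = -3003/32
  a_4 = (5)(6)(-3003/32) / ((4 - 8)(4 + 9)) = (-45045/16)/(-52) = 3465/64
  a_2 = (3)(4)(3465/64) / ((2 - 8)(2 + 9)) = (10395/16)/(-66) = -315/32
  a_0 = (1)(2)(-315/32) / ((0 - 8)(0 + 9)) = (-315/16)/(-72) = 35/128
Hence P_8(x) = 6435 x^8/128 - 3003 x^6/32 + 3465 x^4/64 - 315 x^2/32 + 35/128.

P_8(x); series = 6435 x^8/128 - 3003 x^6/32 + 3465 x^4/64 - 315 x^2/32 + 35/128


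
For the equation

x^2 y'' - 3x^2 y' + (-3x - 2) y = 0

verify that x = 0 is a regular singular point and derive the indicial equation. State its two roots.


Divide by x^2 to reach normal form y'' + P_1(x) y' + P_2(x) y = 0 with P_1(x) = -3 and P_2(x) = -3/x - 2/x^2.
x = 0 is a singular point because the y-coefficient -3/x - 2/x^2 has a pole at x = 0.
It is a regular singular point because x P_1(x) = p(x) = -3x and x^2 P_2(x) = q(x) = -3x - 2 are polynomials, hence analytic at x = 0.
p(0) = 0,  q(0) = -2.
Indicial equation: r(r-1) + p(0) r + q(0) = 0, i.e. r^2 + (p(0) - 1) r + q(0) = 0, i.e. r^2 - 1 r - 2 = 0.
Discriminant: (-1)^2 - 4(-2) = 9, so r = (1 ± 3)/2.
Solving: r_1 = 2, r_2 = -1.

indicial: r^2 - 1 r - 2 = 0; roots r_1 = 2, r_2 = -1


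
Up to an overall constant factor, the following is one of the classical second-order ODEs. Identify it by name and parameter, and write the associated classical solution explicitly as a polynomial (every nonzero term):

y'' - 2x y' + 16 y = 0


The equation is already in a standard form:  y'' - 2x y' + 16 y = 0.
This matches the Hermite equation y'' - 2x y' + 2n y = 0 with 2n = 16, so n = 8; the polynomial solution is H_8(x).
With y = sum_k a_k x^k, matching x^k gives (k+2)(k+1) a_{k+2} = 2(k - n) a_k = 2(k - 8) a_k. The right side vanishes at k = 8, so the series with the parity of 8 terminates at degree 8.
Standard normalization: leading coefficient of H_n is 2^n, so a_8 = 2^8 = 256. Work downward with a_k = (k+1)(k+2) a_{k+2} / (2(k - n)):
  a_6 = (7)(8)(256) / (2(6 - 8)) = 14336/(-4) = -3584
  a_4 = (5)(6)(-3584) / (2(4 - 8)) = -107520/(-8) = 13440
  a_2 = (3)(4)(13440) / (2(2 - 8)) = 161280/(-12) = -13440
  a_0 = (1)(2)(-13440) / (2(0 - 8)) = -26880/(-16) = 1680
Hence H_8(x) = 256 x^8 - 3584 x^6 + 13440 x^4 - 13440 x^2 + 1680.

H_8(x); series = 256 x^8 - 3584 x^6 + 13440 x^4 - 13440 x^2 + 1680


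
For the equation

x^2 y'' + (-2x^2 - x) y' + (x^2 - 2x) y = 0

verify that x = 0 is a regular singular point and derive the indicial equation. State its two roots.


Divide by x^2 to reach normal form y'' + P_1(x) y' + P_2(x) y = 0 with P_1(x) = -2 - 1/x and P_2(x) = 1 - 2/x.
x = 0 is a singular point because the y'-coefficient -2 - 1/x has a pole at x = 0 and the y-coefficient 1 - 2/x has a pole at x = 0.
It is a regular singular point because x P_1(x) = p(x) = -2x - 1 and x^2 P_2(x) = q(x) = x^2 - 2x are polynomials, hence analytic at x = 0.
p(0) = -1,  q(0) = 0.
Indicial equation: r(r-1) + p(0) r + q(0) = 0, i.e. r^2 + (p(0) - 1) r + q(0) = 0, i.e. r^2 - 2 r = 0.
Discriminant: (-2)^2 - 4(0) = 4, so r = (2 ± 2)/2.
Solving: r_1 = 2, r_2 = 0.

indicial: r^2 - 2 r = 0; roots r_1 = 2, r_2 = 0


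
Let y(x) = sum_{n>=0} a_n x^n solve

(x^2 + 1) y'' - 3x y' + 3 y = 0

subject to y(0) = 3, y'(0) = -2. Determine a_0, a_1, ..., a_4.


Ansatz: y(x) = sum_{n>=0} a_n x^n, so y'(x) = sum_{n>=1} n a_n x^(n-1) and y''(x) = sum_{n>=2} n(n-1) a_n x^(n-2).
Substitute into P(x) y'' + Q(x) y' + R(x) y = 0 with P(x) = x^2 + 1, Q(x) = -3x, R(x) = 3, and match powers of x.
Initial conditions: a_0 = 3, a_1 = -2.
Setting the coefficient of each power of x to zero and solving order by order (substituting the coefficients already found):
  x^0: 2 a_2 + 3 a_0 = 0  ->  2 a_2 = -3 a_0 = -9  ->  a_2 = -9/2
  x^1: 6 a_3 = 0  ->  a_3 = 0
  x^2: 12 a_4 - a_2 = 0  ->  12 a_4 = a_2 = -9/2  ->  a_4 = -3/8
Truncated series: y(x) = 3 - 2 x - (9/2) x^2 - (3/8) x^4 + O(x^5).

a_0 = 3; a_1 = -2; a_2 = -9/2; a_3 = 0; a_4 = -3/8


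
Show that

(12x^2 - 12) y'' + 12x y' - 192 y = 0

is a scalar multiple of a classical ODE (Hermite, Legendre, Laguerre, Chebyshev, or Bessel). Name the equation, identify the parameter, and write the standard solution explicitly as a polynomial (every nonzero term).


All three coefficients share the factor -12; dividing through by -12 gives  (1 - x^2) y'' - x y' + 16 y = 0.
This matches the Chebyshev equation (1 - x^2) y'' - x y' + n^2 y = 0 (note the -x y' term, not -2x y') with n^2 = 16, so n = 4; the polynomial solution is T_4(x).
With y = sum_k a_k x^k, matching x^k gives (k+2)(k+1) a_{k+2} = (k^2 - n^2) a_k = (k - 4)(k + 4) a_k. The right side vanishes at k = 4, so the series with the parity of 4 terminates at degree 4.
Standard normalization: leading coefficient of T_n is 2^(n-1), so a_4 = 2^3 = 8. Work downward with a_k = (k+1)(k+2) a_{k+2} / ((k - 4)(k + 4)):
  a_2 = (3)(4)(8) / ((2 - 4)(2 + 4)) = 96/(-12) = -8
  a_0 = (1)(2)(-8) / ((0 - 4)(0 + 4)) = -16/(-16) = 1
Hence T_4(x) = 8 x^4 - 8 x^2 + 1.

T_4(x); series = 8 x^4 - 8 x^2 + 1


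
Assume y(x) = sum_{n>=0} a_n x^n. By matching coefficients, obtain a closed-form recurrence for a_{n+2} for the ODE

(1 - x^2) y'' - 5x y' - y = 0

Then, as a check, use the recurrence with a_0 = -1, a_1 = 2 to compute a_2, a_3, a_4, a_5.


Substitute y = sum_n a_n x^n.
(1 - 1 x^2) y'' contributes (n+2)(n+1) a_{n+2} - n(n-1) a_n at x^n.
-5 x y'(x) contributes -5 n a_n at x^n.
-y(x) contributes -1 a_n at x^n.
Matching x^n: (n+2)(n+1) a_{n+2} + (-n(n-1) - 5 n - 1) a_n = 0.
Thus a_{n+2} = (n(n-1) + 5 n + 1) / ((n+1)(n+2)) * a_n.

Check with a_0 = -1, a_1 = 2 (apply the recurrence for n = 0, 1, 2, 3): a_0 = -1, a_1 = 2, a_2 = -1/2, a_3 = 2, a_4 = -13/24, a_5 = 11/5.

a_(n+2) = (n(n-1) + 5 n + 1) / ((n+1)(n+2)) * a_n; check: a_0 = -1, a_1 = 2, a_2 = -1/2, a_3 = 2, a_4 = -13/24, a_5 = 11/5


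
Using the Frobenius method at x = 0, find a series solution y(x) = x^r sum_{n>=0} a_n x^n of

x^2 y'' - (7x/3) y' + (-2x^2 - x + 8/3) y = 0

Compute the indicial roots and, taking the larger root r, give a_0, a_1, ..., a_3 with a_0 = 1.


Write in Frobenius form y'' + (p(x)/x) y' + (q(x)/x^2) y = 0:
  p(x) = -7/3,  q(x) = -2x^2 - x + 8/3.
Indicial equation: r(r-1) + (-7/3) r + (8/3) = 0 -> roots r_1 = 2, r_2 = 4/3.
Take r = r_1 = 2. Let y(x) = x^r sum_{n>=0} a_n x^n with a_0 = 1.
Substitute y = x^r sum a_n x^n and match x^{r+n}. The recurrence is
  D(n) a_n - 1 a_{n-1} - 2 a_{n-2} = 0,  where D(n) = (r+n)(r+n-1) + (-7/3)(r+n) + (8/3).
  a_n = [1 a_{n-1} + 2 a_{n-2}] / D(n).
Since the indicial polynomial factors as (r - r_1)(r - r_2), D(n) = (r_1 + n - r_1)(r_1 + n - r_2) = n(n + 2/3).
Evaluating step by step (a_0 = 1):
  n = 1: D(1) = 1(1 + 2/3) = 5/3; numerator = 1(1) = 1; a_1 = (1)/(5/3) = 3/5
  n = 2: D(2) = 2(2 + 2/3) = 16/3; numerator = 1(3/5) + 2(1) = 13/5; a_2 = (13/5)/(16/3) = 39/80
  n = 3: D(3) = 3(3 + 2/3) = 11; numerator = 1(39/80) + 2(3/5) = 27/16; a_3 = (27/16)/(11) = 27/176

r = 2; a_0 = 1; a_1 = 3/5; a_2 = 39/80; a_3 = 27/176


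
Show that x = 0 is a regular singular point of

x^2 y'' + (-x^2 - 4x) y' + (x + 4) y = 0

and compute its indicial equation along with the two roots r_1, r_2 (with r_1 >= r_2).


Divide by x^2 to reach normal form y'' + P_1(x) y' + P_2(x) y = 0 with P_1(x) = -1 - 4/x and P_2(x) = 1/x + 4/x^2.
x = 0 is a singular point because the y'-coefficient -1 - 4/x has a pole at x = 0 and the y-coefficient 1/x + 4/x^2 has a pole at x = 0.
It is a regular singular point because x P_1(x) = p(x) = -x - 4 and x^2 P_2(x) = q(x) = x + 4 are polynomials, hence analytic at x = 0.
p(0) = -4,  q(0) = 4.
Indicial equation: r(r-1) + p(0) r + q(0) = 0, i.e. r^2 + (p(0) - 1) r + q(0) = 0, i.e. r^2 - 5 r + 4 = 0.
Discriminant: (-5)^2 - 4(4) = 9, so r = (5 ± 3)/2.
Solving: r_1 = 4, r_2 = 1.

indicial: r^2 - 5 r + 4 = 0; roots r_1 = 4, r_2 = 1


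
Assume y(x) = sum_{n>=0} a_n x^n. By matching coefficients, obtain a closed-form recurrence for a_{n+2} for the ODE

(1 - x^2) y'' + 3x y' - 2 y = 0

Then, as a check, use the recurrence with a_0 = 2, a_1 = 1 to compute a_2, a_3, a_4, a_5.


Substitute y = sum_n a_n x^n.
(1 - 1 x^2) y'' contributes (n+2)(n+1) a_{n+2} - n(n-1) a_n at x^n.
3 x y'(x) contributes 3 n a_n at x^n.
-2 y(x) contributes -2 a_n at x^n.
Matching x^n: (n+2)(n+1) a_{n+2} + (-n(n-1) + 3 n - 2) a_n = 0.
Thus a_{n+2} = (n(n-1) - 3 n + 2) / ((n+1)(n+2)) * a_n.

Check with a_0 = 2, a_1 = 1 (apply the recurrence for n = 0, 1, 2, 3): a_0 = 2, a_1 = 1, a_2 = 2, a_3 = -1/6, a_4 = -1/3, a_5 = 1/120.

a_(n+2) = (n(n-1) - 3 n + 2) / ((n+1)(n+2)) * a_n; check: a_0 = 2, a_1 = 1, a_2 = 2, a_3 = -1/6, a_4 = -1/3, a_5 = 1/120


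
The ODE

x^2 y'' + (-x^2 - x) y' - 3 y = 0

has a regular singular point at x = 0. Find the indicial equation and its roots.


Divide by x^2 to reach normal form y'' + P_1(x) y' + P_2(x) y = 0 with P_1(x) = -1 - 1/x and P_2(x) = -3/x^2.
x = 0 is a singular point because the y'-coefficient -1 - 1/x has a pole at x = 0 and the y-coefficient -3/x^2 has a pole at x = 0.
It is a regular singular point because x P_1(x) = p(x) = -x - 1 and x^2 P_2(x) = q(x) = -3 are polynomials, hence analytic at x = 0.
p(0) = -1,  q(0) = -3.
Indicial equation: r(r-1) + p(0) r + q(0) = 0, i.e. r^2 + (p(0) - 1) r + q(0) = 0, i.e. r^2 - 2 r - 3 = 0.
Discriminant: (-2)^2 - 4(-3) = 16, so r = (2 ± 4)/2.
Solving: r_1 = 3, r_2 = -1.

indicial: r^2 - 2 r - 3 = 0; roots r_1 = 3, r_2 = -1


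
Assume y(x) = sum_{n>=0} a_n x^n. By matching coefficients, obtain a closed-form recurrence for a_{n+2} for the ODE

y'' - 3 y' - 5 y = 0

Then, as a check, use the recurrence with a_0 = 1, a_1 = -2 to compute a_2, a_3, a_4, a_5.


Substitute y = sum_n a_n x^n.
y''(x) has coefficient (n+2)(n+1) a_{n+2} at x^n;
-3 y'(x) has coefficient -3 (n+1) a_{n+1} at x^n;
-5 y(x) has coefficient -5 a_n at x^n.
Matching x^n: (n+2)(n+1) a_{n+2} - 3 (n+1) a_{n+1} - 5 a_n = 0.
Thus a_{n+2} = [3 (n+1) a_{n+1} + 5 a_n] / ((n+1)(n+2)).

Check with a_0 = 1, a_1 = -2 (apply the recurrence for n = 0, 1, 2, 3): a_0 = 1, a_1 = -2, a_2 = -1/2, a_3 = -13/6, a_4 = -11/6, a_5 = -197/120.

a_(n+2) = [3 (n+1) a_(n+1) + 5 a_n] / ((n+1)(n+2)); check: a_0 = 1, a_1 = -2, a_2 = -1/2, a_3 = -13/6, a_4 = -11/6, a_5 = -197/120
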